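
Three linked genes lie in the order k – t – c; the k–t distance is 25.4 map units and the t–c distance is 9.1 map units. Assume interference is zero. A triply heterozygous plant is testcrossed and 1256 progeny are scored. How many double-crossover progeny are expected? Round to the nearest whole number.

29

Map distances give recombination frequencies of 0.254 and 0.091 for the two intervals.
With no interference, expected double-crossover frequency = 0.254 × 0.091 = 0.02311.
Expected number = 0.02311 × 1256 = 29.03 ≈ 29.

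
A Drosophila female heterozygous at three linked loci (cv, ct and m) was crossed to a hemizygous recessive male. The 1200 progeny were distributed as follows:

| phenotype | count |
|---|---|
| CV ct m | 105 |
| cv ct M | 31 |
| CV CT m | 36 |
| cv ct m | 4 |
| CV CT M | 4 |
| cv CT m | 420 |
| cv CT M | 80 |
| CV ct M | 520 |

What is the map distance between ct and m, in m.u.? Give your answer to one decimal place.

16.1 m.u.

The two most frequent reciprocal classes, CV ct M and cv CT m, are the parental types, so the F1 was CV ct M / cv CT m.
The two rarest classes, CV CT M and cv ct m, are the double crossovers. Comparing them with the parentals, only the ct allele has switched, so ct is the middle locus and the order is m – ct – cv.
Crossovers in the m–ct interval produce the single-crossover classes CV ct m and cv CT M (105 + 80 = 185) plus the double crossovers (8).
RF(m–ct) = (185 + 8) / 1200 = 193/1200 = 0.1608 → 16.1 m.u.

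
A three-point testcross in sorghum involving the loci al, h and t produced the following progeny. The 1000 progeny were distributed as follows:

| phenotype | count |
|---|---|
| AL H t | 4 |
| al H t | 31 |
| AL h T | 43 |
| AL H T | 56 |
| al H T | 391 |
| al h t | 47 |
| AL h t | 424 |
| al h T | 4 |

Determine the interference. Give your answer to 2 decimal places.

The two most frequent reciprocal classes, AL h t and al H T, are the parental types, so the F1 was AL h t / al H T.
The two rarest classes, AL H t and al h T, are the double crossovers. Comparing them with the parentals, only the h allele has switched, so h is the middle locus and the order is al – h – t.
al–h: (103 + 8)/1000 = 0.1110; h–t: (74 + 8)/1000 = 0.0820.
Expected DCO frequency = 0.1110 × 0.0820 ≈ 0.00910; observed = 8/1000 ≈ 0.00800.
Coefficient of coincidence = 0.00800/0.00910 ≈ 0.88; interference = 1 − 0.88 = 0.12.

0.12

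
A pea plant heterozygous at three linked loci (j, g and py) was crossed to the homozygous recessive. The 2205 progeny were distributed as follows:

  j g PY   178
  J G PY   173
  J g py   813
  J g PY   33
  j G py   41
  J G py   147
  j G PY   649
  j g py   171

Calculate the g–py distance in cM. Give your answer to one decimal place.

The two most frequent reciprocal classes, J g py and j G PY, are the parental types, so the F1 was J g py / j G PY.
The two rarest classes, J g PY and j G py, are the double crossovers. Comparing them with the parentals, only the py allele has switched, so py is the middle locus and the order is j – py – g.
Crossovers in the py–g interval produce the single-crossover classes J G py and j g PY (147 + 178 = 325) plus the double crossovers (74).
RF(py–g) = (325 + 74) / 2205 = 399/2205 = 0.1810 → 18.1 cM.

18.1 cM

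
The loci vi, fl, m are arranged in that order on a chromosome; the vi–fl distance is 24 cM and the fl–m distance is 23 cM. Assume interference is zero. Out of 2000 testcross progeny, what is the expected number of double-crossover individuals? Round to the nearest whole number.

Map distances give recombination frequencies of 0.240 and 0.230 for the two intervals.
With no interference, expected double-crossover frequency = 0.240 × 0.230 = 0.05520.
Expected number = 0.05520 × 2000 = 110.40 ≈ 110.

110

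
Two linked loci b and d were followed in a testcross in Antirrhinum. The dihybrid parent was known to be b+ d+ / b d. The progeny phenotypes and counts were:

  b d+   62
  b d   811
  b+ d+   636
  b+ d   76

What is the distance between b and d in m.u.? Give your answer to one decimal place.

8.7 m.u.

The recombinant classes are b+ d and b d+: 76 + 62 = 138.
Recombination frequency = 138/1585 = 0.0871 ≈ 8.7%, i.e. 8.7 m.u.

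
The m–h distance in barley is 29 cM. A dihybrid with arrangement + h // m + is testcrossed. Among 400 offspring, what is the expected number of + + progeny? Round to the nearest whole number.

A map distance of 29 cM corresponds to a recombination frequency of 0.290.
The F1 is + h / m +, so + + is a recombinant gamete class with expected frequency r/2 = 0.290/2 = 0.1450.
Expected number = 0.1450 × 400 = 58.00 ≈ 58.

58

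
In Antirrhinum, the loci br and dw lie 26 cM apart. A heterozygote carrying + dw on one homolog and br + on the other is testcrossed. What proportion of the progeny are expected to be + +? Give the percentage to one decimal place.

A map distance of 26 cM corresponds to a recombination frequency of 0.260.
The F1 is + dw / br +, so + + is a recombinant gamete class with expected frequency r/2 = 0.260/2 = 0.1300.
That is 0.1300 = 13.0% of the progeny.

13.0%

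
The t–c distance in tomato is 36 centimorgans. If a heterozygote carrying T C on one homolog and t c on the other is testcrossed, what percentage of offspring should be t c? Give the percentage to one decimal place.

A map distance of 36 centimorgans corresponds to a recombination frequency of 0.360.
The F1 is T C / t c, so t c is a parental gamete class with expected frequency (1 − r)/2 = 0.640/2 = 0.3200.
That is 0.3200 = 32.0% of the progeny.

32.0%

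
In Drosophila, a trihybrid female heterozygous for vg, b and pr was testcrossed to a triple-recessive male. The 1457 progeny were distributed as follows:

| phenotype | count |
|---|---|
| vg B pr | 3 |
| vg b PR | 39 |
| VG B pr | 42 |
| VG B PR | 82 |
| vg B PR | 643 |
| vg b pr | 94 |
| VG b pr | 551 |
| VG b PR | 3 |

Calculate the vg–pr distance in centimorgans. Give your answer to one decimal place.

The two most frequent reciprocal classes, vg B PR and VG b pr, are the parental types, so the F1 was vg B PR / VG b pr.
The two rarest classes, vg B pr and VG b PR, are the double crossovers. Comparing them with the parentals, only the pr allele has switched, so pr is the middle locus and the order is vg – pr – b.
Crossovers in the vg–pr interval produce the single-crossover classes VG B PR and vg b pr (82 + 94 = 176) plus the double crossovers (6).
RF(vg–pr) = (176 + 6) / 1457 = 182/1457 = 0.1249 → 12.5 centimorgans.

12.5 centimorgans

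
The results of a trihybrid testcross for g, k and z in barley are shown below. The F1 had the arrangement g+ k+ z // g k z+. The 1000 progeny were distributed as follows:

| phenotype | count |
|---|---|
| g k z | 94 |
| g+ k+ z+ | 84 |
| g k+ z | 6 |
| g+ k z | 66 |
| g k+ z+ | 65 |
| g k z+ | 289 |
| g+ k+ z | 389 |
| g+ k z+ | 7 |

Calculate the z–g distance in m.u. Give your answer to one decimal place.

19.1 m.u.

The two rarest classes, g k+ z and g+ k z+, are the double crossovers. Comparing them with the parentals, only the g allele has switched, so g is the middle locus and the order is z – g – k.
Crossovers in the z–g interval produce the single-crossover classes g+ k+ z+ and g k z (84 + 94 = 178) plus the double crossovers (13).
RF(z–g) = (178 + 13) / 1000 = 191/1000 = 0.1910 → 19.1 m.u.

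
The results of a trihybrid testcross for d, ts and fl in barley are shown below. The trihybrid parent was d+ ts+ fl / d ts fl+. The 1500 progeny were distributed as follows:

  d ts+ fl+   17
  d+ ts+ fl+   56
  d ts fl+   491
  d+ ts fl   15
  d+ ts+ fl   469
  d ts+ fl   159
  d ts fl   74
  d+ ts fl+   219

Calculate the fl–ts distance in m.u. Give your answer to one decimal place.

10.8 m.u.

The two rarest classes, d+ ts fl and d ts+ fl+, are the double crossovers. Comparing them with the parentals, only the ts allele has switched, so ts is the middle locus and the order is d – ts – fl.
Crossovers in the ts–fl interval produce the single-crossover classes d+ ts+ fl+ and d ts fl (56 + 74 = 130) plus the double crossovers (32).
RF(ts–fl) = (130 + 32) / 1500 = 162/1500 = 0.1080 → 10.8 m.u.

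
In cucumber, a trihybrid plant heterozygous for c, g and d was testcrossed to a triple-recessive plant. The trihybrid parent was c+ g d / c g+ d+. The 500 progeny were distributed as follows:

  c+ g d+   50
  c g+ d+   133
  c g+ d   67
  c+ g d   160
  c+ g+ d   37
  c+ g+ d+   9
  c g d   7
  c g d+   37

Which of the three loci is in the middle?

The two rarest classes, c g d and c+ g+ d+, are the double crossovers. Comparing them with the parentals, only the c allele has switched, so c is the middle locus and the order is g – c – d.

c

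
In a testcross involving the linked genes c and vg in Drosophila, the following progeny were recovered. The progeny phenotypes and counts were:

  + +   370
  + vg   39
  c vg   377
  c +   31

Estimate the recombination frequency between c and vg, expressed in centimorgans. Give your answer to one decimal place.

The two most frequent classes, + + (370) and c vg (377), are the parental types, so the F1 was + + / c vg.
The recombinant classes are + vg and c +: 39 + 31 = 70.
Recombination frequency = 70/817 = 0.0857 ≈ 8.6%, i.e. 8.6 centimorgans.

8.6 centimorgans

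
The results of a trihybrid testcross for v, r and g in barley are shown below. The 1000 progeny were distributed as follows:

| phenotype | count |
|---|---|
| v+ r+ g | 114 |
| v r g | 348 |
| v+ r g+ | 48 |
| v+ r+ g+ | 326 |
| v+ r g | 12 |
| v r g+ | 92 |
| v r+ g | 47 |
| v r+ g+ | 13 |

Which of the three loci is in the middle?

The two most frequent reciprocal classes, v r g and v+ r+ g+, are the parental types, so the F1 was v r g / v+ r+ g+.
The two rarest classes, v+ r g and v r+ g+, are the double crossovers. Comparing them with the parentals, only the v allele has switched, so v is the middle locus and the order is r – v – g.

v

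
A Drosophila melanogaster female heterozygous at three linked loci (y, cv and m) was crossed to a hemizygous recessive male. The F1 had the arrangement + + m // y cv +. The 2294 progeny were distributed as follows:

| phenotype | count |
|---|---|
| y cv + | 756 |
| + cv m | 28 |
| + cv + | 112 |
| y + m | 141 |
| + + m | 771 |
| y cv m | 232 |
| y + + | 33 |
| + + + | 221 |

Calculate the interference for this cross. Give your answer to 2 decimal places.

0.13

The two rarest classes, + cv m and y + +, are the double crossovers. Comparing them with the parentals, only the cv allele has switched, so cv is the middle locus and the order is m – cv – y.
m–cv: (453 + 61)/2294 = 0.2241; cv–y: (253 + 61)/2294 = 0.1369.
Expected DCO frequency = 0.2241 × 0.1369 ≈ 0.03068; observed = 61/2294 ≈ 0.02659.
Coefficient of coincidence = 0.02659/0.03068 ≈ 0.87; interference = 1 − 0.87 = 0.13.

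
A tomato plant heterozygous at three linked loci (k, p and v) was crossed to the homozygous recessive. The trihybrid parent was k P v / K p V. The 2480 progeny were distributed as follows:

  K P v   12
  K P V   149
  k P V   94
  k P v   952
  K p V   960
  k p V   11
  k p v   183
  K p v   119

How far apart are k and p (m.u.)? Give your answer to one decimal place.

14.3 m.u.

The two rarest classes, K P v and k p V, are the double crossovers. Comparing them with the parentals, only the k allele has switched, so k is the middle locus and the order is v – k – p.
Crossovers in the k–p interval produce the single-crossover classes k p v and K P V (183 + 149 = 332) plus the double crossovers (23).
RF(k–p) = (332 + 23) / 2480 = 355/2480 = 0.1431 → 14.3 m.u.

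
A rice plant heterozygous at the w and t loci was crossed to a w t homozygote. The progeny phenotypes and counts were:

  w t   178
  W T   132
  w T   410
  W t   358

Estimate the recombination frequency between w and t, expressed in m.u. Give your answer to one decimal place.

The two most frequent classes, W t (358) and w T (410), are the parental types, so the F1 was W t / w T.
The recombinant classes are W T and w t: 132 + 178 = 310.
Recombination frequency = 310/1078 = 0.2876 ≈ 28.8%, i.e. 28.8 m.u.

28.8 m.u.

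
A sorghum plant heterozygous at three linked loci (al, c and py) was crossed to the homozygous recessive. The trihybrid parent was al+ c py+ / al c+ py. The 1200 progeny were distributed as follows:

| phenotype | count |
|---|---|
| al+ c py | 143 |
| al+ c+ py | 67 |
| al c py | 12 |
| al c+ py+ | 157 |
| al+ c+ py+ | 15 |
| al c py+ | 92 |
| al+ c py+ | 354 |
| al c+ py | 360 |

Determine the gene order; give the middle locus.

The two rarest classes, al+ c+ py+ and al c py, are the double crossovers. Comparing them with the parentals, only the c allele has switched, so c is the middle locus and the order is py – c – al.

c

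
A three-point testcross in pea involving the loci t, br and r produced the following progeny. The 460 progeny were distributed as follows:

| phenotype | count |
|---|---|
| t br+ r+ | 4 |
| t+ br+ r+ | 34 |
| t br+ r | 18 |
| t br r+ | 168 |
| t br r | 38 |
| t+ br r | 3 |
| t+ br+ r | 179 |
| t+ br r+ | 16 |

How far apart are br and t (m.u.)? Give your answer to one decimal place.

The two most frequent reciprocal classes, t+ br+ r and t br r+, are the parental types, so the F1 was t+ br+ r / t br r+.
The two rarest classes, t+ br r and t br+ r+, are the double crossovers. Comparing them with the parentals, only the br allele has switched, so br is the middle locus and the order is t – br – r.
Crossovers in the t–br interval produce the single-crossover classes t br+ r and t+ br r+ (18 + 16 = 34) plus the double crossovers (7).
RF(t–br) = (34 + 7) / 460 = 41/460 = 0.0891 → 8.9 m.u.

8.9 m.u.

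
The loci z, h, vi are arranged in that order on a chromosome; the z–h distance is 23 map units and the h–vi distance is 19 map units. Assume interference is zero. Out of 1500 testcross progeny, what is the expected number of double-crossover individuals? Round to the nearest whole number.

66

Map distances give recombination frequencies of 0.230 and 0.190 for the two intervals.
With no interference, expected double-crossover frequency = 0.230 × 0.190 = 0.04370.
Expected number = 0.04370 × 1500 = 65.55 ≈ 66.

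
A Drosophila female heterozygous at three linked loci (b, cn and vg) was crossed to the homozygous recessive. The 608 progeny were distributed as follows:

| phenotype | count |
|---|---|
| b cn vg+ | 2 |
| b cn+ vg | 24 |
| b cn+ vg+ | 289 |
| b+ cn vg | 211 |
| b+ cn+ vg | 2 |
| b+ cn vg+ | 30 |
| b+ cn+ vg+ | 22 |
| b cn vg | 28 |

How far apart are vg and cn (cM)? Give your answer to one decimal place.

9.5 cM

The two most frequent reciprocal classes, b+ cn vg and b cn+ vg+, are the parental types, so the F1 was b+ cn vg / b cn+ vg+.
The two rarest classes, b+ cn+ vg and b cn vg+, are the double crossovers. Comparing them with the parentals, only the cn allele has switched, so cn is the middle locus and the order is b – cn – vg.
Crossovers in the cn–vg interval produce the single-crossover classes b+ cn vg+ and b cn+ vg (30 + 24 = 54) plus the double crossovers (4).
RF(cn–vg) = (54 + 4) / 608 = 58/608 = 0.0954 → 9.5 cM.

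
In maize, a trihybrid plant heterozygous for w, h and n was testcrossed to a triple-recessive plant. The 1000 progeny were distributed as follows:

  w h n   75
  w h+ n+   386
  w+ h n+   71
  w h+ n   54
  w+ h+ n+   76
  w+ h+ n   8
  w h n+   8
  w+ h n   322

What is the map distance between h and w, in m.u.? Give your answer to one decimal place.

The two most frequent reciprocal classes, w+ h n and w h+ n+, are the parental types, so the F1 was w+ h n / w h+ n+.
The two rarest classes, w+ h+ n and w h n+, are the double crossovers. Comparing them with the parentals, only the h allele has switched, so h is the middle locus and the order is n – h – w.
Crossovers in the h–w interval produce the single-crossover classes w h n and w+ h+ n+ (75 + 76 = 151) plus the double crossovers (16).
RF(h–w) = (151 + 16) / 1000 = 167/1000 = 0.1670 → 16.7 m.u.

16.7 m.u.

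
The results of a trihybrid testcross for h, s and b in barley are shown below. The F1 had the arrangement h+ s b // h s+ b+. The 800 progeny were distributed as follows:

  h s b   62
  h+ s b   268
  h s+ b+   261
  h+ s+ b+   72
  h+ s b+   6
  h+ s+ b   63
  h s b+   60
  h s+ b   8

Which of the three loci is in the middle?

The two rarest classes, h+ s b+ and h s+ b, are the double crossovers. Comparing them with the parentals, only the b allele has switched, so b is the middle locus and the order is s – b – h.

b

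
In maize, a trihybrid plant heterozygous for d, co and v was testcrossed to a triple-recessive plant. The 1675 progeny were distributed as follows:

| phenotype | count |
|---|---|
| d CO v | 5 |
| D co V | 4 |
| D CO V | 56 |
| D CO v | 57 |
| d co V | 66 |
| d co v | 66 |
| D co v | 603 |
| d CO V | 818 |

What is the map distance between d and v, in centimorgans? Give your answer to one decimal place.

7.8 centimorgans

The two most frequent reciprocal classes, D co v and d CO V, are the parental types, so the F1 was D co v / d CO V.
The two rarest classes, D co V and d CO v, are the double crossovers. Comparing them with the parentals, only the v allele has switched, so v is the middle locus and the order is d – v – co.
Crossovers in the d–v interval produce the single-crossover classes d co v and D CO V (66 + 56 = 122) plus the double crossovers (9).
RF(d–v) = (122 + 9) / 1675 = 131/1675 = 0.0782 → 7.8 centimorgans.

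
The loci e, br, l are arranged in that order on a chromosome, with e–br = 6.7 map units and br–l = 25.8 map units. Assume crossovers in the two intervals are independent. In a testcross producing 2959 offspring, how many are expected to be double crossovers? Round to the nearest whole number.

Map distances give recombination frequencies of 0.067 and 0.258 for the two intervals.
With no interference, expected double-crossover frequency = 0.067 × 0.258 = 0.01729.
Expected number = 0.01729 × 2959 = 51.15 ≈ 51.

51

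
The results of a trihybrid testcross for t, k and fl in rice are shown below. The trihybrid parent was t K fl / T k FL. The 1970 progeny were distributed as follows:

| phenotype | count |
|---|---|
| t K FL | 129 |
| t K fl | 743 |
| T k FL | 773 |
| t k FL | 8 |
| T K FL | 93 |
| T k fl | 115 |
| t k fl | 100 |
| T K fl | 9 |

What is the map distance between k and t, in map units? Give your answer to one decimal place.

The two rarest classes, T K fl and t k FL, are the double crossovers. Comparing them with the parentals, only the t allele has switched, so t is the middle locus and the order is fl – t – k.
Crossovers in the t–k interval produce the single-crossover classes t k fl and T K FL (100 + 93 = 193) plus the double crossovers (17).
RF(t–k) = (193 + 17) / 1970 = 210/1970 = 0.1066 → 10.7 map units.

10.7 map units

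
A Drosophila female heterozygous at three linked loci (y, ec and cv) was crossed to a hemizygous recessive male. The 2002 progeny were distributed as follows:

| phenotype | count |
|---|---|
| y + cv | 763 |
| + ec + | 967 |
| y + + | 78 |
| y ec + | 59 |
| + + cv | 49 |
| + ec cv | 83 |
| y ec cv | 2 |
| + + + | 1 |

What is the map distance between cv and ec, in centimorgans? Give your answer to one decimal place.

The two most frequent reciprocal classes, y + cv and + ec +, are the parental types, so the F1 was y + cv / + ec +.
The two rarest classes, y ec cv and + + +, are the double crossovers. Comparing them with the parentals, only the ec allele has switched, so ec is the middle locus and the order is cv – ec – y.
Crossovers in the cv–ec interval produce the single-crossover classes y + + and + ec cv (78 + 83 = 161) plus the double crossovers (3).
RF(cv–ec) = (161 + 3) / 2002 = 164/2002 = 0.0819 → 8.2 centimorgans.

8.2 centimorgans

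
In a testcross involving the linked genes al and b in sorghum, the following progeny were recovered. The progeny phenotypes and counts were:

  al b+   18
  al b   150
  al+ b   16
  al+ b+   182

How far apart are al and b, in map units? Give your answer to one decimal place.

The two most frequent classes, al+ b+ (182) and al b (150), are the parental types, so the F1 was al+ b+ / al b.
The recombinant classes are al+ b and al b+: 16 + 18 = 34.
Recombination frequency = 34/366 = 0.0929 ≈ 9.3%, i.e. 9.3 map units.

9.3 map units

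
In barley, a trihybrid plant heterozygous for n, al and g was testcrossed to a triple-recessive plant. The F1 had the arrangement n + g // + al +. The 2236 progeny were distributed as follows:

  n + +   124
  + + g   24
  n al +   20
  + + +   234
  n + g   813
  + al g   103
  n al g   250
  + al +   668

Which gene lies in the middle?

n

The two rarest classes, + + g and n al +, are the double crossovers. Comparing them with the parentals, only the n allele has switched, so n is the middle locus and the order is g – n – al.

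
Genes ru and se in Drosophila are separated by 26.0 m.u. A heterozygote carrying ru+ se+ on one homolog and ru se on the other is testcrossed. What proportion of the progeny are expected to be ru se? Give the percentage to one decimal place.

A map distance of 26.0 m.u. corresponds to a recombination frequency of 0.260.
The F1 is ru+ se+ / ru se, so ru se is a parental gamete class with expected frequency (1 − r)/2 = 0.740/2 = 0.3700.
That is 0.3700 = 37.0% of the progeny.

37.0%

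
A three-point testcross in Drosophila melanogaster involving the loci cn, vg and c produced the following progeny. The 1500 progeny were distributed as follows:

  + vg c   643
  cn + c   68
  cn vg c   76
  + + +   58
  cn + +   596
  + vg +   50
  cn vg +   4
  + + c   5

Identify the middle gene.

The two most frequent reciprocal classes, cn + + and + vg c, are the parental types, so the F1 was cn + + / + vg c.
The two rarest classes, cn vg + and + + c, are the double crossovers. Comparing them with the parentals, only the vg allele has switched, so vg is the middle locus and the order is c – vg – cn.

vg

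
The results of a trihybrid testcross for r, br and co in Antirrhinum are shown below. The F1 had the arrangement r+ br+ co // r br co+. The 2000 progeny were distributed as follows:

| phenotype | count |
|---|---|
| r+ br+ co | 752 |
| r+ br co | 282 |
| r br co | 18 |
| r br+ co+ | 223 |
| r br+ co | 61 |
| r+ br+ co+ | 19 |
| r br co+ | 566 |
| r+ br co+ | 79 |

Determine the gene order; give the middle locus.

The two rarest classes, r+ br+ co+ and r br co, are the double crossovers. Comparing them with the parentals, only the co allele has switched, so co is the middle locus and the order is br – co – r.

co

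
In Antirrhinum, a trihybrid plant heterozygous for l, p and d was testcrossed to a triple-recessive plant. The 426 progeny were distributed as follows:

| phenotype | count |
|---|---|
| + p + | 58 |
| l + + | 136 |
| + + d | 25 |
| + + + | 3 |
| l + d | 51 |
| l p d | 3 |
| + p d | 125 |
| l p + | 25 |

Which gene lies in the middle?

l

The two most frequent reciprocal classes, + p d and l + +, are the parental types, so the F1 was + p d / l + +.
The two rarest classes, l p d and + + +, are the double crossovers. Comparing them with the parentals, only the l allele has switched, so l is the middle locus and the order is d – l – p.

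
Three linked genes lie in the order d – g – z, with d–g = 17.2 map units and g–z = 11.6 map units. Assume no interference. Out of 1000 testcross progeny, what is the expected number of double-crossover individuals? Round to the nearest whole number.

20

Map distances give recombination frequencies of 0.172 and 0.116 for the two intervals.
With no interference, expected double-crossover frequency = 0.172 × 0.116 = 0.01995.
Expected number = 0.01995 × 1000 = 19.95 ≈ 20.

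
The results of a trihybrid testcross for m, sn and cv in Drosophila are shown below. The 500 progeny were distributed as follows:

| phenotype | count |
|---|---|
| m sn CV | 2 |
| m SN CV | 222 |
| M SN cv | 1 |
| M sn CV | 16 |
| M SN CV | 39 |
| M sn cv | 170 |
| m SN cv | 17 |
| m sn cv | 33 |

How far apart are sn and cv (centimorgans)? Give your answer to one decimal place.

7.2 centimorgans

The two most frequent reciprocal classes, M sn cv and m SN CV, are the parental types, so the F1 was M sn cv / m SN CV.
The two rarest classes, M SN cv and m sn CV, are the double crossovers. Comparing them with the parentals, only the sn allele has switched, so sn is the middle locus and the order is m – sn – cv.
Crossovers in the sn–cv interval produce the single-crossover classes M sn CV and m SN cv (16 + 17 = 33) plus the double crossovers (3).
RF(sn–cv) = (33 + 3) / 500 = 36/500 = 0.0720 → 7.2 centimorgans.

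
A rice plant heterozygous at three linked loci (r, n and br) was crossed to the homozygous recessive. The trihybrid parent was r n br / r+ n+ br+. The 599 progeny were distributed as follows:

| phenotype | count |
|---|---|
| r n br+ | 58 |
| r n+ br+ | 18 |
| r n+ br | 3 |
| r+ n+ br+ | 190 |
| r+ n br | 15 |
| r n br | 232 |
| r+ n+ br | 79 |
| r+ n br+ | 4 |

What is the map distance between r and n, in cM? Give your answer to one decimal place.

The two rarest classes, r n+ br and r+ n br+, are the double crossovers. Comparing them with the parentals, only the n allele has switched, so n is the middle locus and the order is br – n – r.
Crossovers in the n–r interval produce the single-crossover classes r+ n br and r n+ br+ (15 + 18 = 33) plus the double crossovers (7).
RF(n–r) = (33 + 7) / 599 = 40/599 = 0.0668 → 6.7 cM.

6.7 cM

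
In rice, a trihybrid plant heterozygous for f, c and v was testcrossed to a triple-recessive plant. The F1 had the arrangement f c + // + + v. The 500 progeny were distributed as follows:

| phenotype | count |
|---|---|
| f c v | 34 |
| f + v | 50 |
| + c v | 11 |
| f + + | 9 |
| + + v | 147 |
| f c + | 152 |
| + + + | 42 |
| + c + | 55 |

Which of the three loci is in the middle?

c

The two rarest classes, f + + and + c v, are the double crossovers. Comparing them with the parentals, only the c allele has switched, so c is the middle locus and the order is v – c – f.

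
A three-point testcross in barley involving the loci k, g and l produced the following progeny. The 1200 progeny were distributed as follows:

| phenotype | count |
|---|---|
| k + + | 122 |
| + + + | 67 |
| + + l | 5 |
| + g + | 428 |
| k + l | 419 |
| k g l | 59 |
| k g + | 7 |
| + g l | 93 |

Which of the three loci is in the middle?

k

The two most frequent reciprocal classes, k + l and + g +, are the parental types, so the F1 was k + l / + g +.
The two rarest classes, + + l and k g +, are the double crossovers. Comparing them with the parentals, only the k allele has switched, so k is the middle locus and the order is g – k – l.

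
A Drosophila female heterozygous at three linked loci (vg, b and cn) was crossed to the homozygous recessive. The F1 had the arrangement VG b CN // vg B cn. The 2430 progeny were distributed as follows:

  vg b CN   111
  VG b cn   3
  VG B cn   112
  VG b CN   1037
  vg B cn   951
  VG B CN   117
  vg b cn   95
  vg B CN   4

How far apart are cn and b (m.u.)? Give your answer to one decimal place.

9.0 m.u.

The two rarest classes, VG b cn and vg B CN, are the double crossovers. Comparing them with the parentals, only the cn allele has switched, so cn is the middle locus and the order is b – cn – vg.
Crossovers in the b–cn interval produce the single-crossover classes VG B CN and vg b cn (117 + 95 = 212) plus the double crossovers (7).
RF(b–cn) = (212 + 7) / 2430 = 219/2430 = 0.0901 → 9.0 m.u.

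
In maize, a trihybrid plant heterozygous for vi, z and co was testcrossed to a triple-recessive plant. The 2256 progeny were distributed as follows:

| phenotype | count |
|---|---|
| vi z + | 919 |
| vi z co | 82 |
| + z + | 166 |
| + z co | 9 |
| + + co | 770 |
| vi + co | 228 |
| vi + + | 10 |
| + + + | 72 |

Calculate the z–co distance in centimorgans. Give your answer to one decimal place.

The two most frequent reciprocal classes, vi z + and + + co, are the parental types, so the F1 was vi z + / + + co.
The two rarest classes, vi + + and + z co, are the double crossovers. Comparing them with the parentals, only the z allele has switched, so z is the middle locus and the order is co – z – vi.
Crossovers in the co–z interval produce the single-crossover classes vi z co and + + + (82 + 72 = 154) plus the double crossovers (19).
RF(co–z) = (154 + 19) / 2256 = 173/2256 = 0.0767 → 7.7 centimorgans.

7.7 centimorgans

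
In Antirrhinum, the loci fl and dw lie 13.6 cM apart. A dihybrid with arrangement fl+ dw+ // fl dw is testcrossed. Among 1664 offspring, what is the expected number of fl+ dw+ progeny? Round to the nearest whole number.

719

A map distance of 13.6 cM corresponds to a recombination frequency of 0.136.
The F1 is fl+ dw+ / fl dw, so fl+ dw+ is a parental gamete class with expected frequency (1 − r)/2 = 0.864/2 = 0.4320.
Expected number = 0.4320 × 1664 = 718.85 ≈ 719.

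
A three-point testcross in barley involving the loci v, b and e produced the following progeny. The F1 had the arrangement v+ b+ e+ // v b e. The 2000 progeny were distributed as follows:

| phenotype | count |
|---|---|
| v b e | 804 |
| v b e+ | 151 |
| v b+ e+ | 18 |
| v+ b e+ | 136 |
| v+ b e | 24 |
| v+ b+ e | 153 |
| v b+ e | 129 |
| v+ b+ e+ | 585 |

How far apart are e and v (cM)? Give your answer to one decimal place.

The two rarest classes, v b+ e+ and v+ b e, are the double crossovers. Comparing them with the parentals, only the v allele has switched, so v is the middle locus and the order is b – v – e.
Crossovers in the v–e interval produce the single-crossover classes v+ b+ e and v b e+ (153 + 151 = 304) plus the double crossovers (42).
RF(v–e) = (304 + 42) / 2000 = 346/2000 = 0.1730 → 17.3 cM.

17.3 cM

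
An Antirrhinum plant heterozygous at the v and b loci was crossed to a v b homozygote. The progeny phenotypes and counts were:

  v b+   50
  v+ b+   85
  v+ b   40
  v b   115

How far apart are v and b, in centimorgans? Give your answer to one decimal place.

The two most frequent classes, v+ b+ (85) and v b (115), are the parental types, so the F1 was v+ b+ / v b.
The recombinant classes are v+ b and v b+: 40 + 50 = 90.
Recombination frequency = 90/290 = 0.3103 ≈ 31.0%, i.e. 31.0 centimorgans.

31.0 centimorgans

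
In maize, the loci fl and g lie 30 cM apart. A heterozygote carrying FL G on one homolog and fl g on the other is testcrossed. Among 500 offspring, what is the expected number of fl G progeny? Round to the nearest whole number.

75

A map distance of 30 cM corresponds to a recombination frequency of 0.300.
The F1 is FL G / fl g, so fl G is a recombinant gamete class with expected frequency r/2 = 0.300/2 = 0.1500.
Expected number = 0.1500 × 500 = 75.00 ≈ 75.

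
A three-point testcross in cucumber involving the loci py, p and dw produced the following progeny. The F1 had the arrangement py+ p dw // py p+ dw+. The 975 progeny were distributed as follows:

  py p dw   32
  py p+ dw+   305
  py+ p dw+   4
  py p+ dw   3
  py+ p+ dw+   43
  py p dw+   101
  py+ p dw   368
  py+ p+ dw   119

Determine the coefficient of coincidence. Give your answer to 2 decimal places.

The two rarest classes, py+ p dw+ and py p+ dw, are the double crossovers. Comparing them with the parentals, only the dw allele has switched, so dw is the middle locus and the order is p – dw – py.
p–dw: (220 + 7)/975 = 0.2328; dw–py: (75 + 7)/975 = 0.0841.
Expected DCO frequency = 0.2328 × 0.0841 ≈ 0.01958; observed = 7/975 ≈ 0.00718.
Coefficient of coincidence = 0.00718/0.01958 ≈ 0.37.

0.37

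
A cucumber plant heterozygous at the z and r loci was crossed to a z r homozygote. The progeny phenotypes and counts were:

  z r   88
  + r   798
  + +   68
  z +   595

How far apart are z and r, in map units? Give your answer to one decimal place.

The two most frequent classes, + r (798) and z + (595), are the parental types, so the F1 was + r / z +.
The recombinant classes are + + and z r: 68 + 88 = 156.
Recombination frequency = 156/1549 = 0.1007 ≈ 10.1%, i.e. 10.1 map units.

10.1 map units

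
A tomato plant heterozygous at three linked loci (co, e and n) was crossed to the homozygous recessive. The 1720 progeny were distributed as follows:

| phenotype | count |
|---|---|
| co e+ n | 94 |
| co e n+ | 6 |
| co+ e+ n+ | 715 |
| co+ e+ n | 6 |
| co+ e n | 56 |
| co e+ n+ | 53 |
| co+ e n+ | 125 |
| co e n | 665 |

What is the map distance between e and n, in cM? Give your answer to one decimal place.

The two most frequent reciprocal classes, co+ e+ n+ and co e n, are the parental types, so the F1 was co+ e+ n+ / co e n.
The two rarest classes, co+ e+ n and co e n+, are the double crossovers. Comparing them with the parentals, only the n allele has switched, so n is the middle locus and the order is co – n – e.
Crossovers in the n–e interval produce the single-crossover classes co+ e n+ and co e+ n (125 + 94 = 219) plus the double crossovers (12).
RF(n–e) = (219 + 12) / 1720 = 231/1720 = 0.1343 → 13.4 cM.

13.4 cM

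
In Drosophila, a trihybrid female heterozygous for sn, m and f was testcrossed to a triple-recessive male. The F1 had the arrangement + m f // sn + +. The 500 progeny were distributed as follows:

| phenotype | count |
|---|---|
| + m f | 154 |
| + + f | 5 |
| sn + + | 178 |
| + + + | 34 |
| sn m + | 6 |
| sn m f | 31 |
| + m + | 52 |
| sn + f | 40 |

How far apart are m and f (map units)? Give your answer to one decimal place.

The two rarest classes, + + f and sn m +, are the double crossovers. Comparing them with the parentals, only the m allele has switched, so m is the middle locus and the order is f – m – sn.
Crossovers in the f–m interval produce the single-crossover classes + m + and sn + f (52 + 40 = 92) plus the double crossovers (11).
RF(f–m) = (92 + 11) / 500 = 103/500 = 0.2060 → 20.6 map units.

20.6 map units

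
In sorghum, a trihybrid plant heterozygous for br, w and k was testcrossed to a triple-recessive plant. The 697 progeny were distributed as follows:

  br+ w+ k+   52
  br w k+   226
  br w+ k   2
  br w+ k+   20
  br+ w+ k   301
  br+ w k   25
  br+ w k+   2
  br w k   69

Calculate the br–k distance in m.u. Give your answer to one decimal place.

The two most frequent reciprocal classes, br w k+ and br+ w+ k, are the parental types, so the F1 was br w k+ / br+ w+ k.
The two rarest classes, br+ w k+ and br w+ k, are the double crossovers. Comparing them with the parentals, only the br allele has switched, so br is the middle locus and the order is w – br – k.
Crossovers in the br–k interval produce the single-crossover classes br w k and br+ w+ k+ (69 + 52 = 121) plus the double crossovers (4).
RF(br–k) = (121 + 4) / 697 = 125/697 = 0.1793 → 17.9 m.u.

17.9 m.u.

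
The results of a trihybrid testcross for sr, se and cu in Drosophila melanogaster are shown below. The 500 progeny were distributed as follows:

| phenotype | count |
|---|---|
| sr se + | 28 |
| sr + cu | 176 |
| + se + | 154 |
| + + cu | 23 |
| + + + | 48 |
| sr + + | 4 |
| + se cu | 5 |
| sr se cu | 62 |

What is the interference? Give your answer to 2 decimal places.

0.37

The two most frequent reciprocal classes, + se + and sr + cu, are the parental types, so the F1 was + se + / sr + cu.
The two rarest classes, + se cu and sr + +, are the double crossovers. Comparing them with the parentals, only the cu allele has switched, so cu is the middle locus and the order is se – cu – sr.
se–cu: (110 + 9)/500 = 0.2380; cu–sr: (51 + 9)/500 = 0.1200.
Expected DCO frequency = 0.2380 × 0.1200 ≈ 0.02856; observed = 9/500 ≈ 0.01800.
Coefficient of coincidence = 0.01800/0.02856 ≈ 0.63; interference = 1 − 0.63 = 0.37.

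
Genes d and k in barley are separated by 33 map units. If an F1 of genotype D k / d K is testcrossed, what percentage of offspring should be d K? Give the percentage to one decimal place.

A map distance of 33 map units corresponds to a recombination frequency of 0.330.
The F1 is D k / d K, so d K is a parental gamete class with expected frequency (1 − r)/2 = 0.670/2 = 0.3350.
That is 0.3350 = 33.5% of the progeny.

33.5%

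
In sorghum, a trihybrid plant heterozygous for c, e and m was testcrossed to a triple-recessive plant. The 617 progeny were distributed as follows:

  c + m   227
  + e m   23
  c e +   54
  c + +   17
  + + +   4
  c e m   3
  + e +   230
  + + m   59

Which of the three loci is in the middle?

e

The two most frequent reciprocal classes, + e + and c + m, are the parental types, so the F1 was + e + / c + m.
The two rarest classes, + + + and c e m, are the double crossovers. Comparing them with the parentals, only the e allele has switched, so e is the middle locus and the order is c – e – m.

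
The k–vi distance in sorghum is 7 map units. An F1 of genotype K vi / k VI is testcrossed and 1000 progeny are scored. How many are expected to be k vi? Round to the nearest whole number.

A map distance of 7 map units corresponds to a recombination frequency of 0.070.
The F1 is K vi / k VI, so k vi is a recombinant gamete class with expected frequency r/2 = 0.070/2 = 0.0350.
Expected number = 0.0350 × 1000 = 35.00 ≈ 35.

35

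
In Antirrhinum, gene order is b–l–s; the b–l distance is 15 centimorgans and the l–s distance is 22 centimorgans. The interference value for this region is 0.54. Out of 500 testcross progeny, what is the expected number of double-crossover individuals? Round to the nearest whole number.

8

Map distances give recombination frequencies of 0.150 and 0.220 for the two intervals.
With interference 0.54 (so coincidence = 0.46), expected double-crossover frequency = 0.150 × 0.220 × 0.46 = 0.01518.
Expected number = 0.01518 × 500 = 7.59 ≈ 8.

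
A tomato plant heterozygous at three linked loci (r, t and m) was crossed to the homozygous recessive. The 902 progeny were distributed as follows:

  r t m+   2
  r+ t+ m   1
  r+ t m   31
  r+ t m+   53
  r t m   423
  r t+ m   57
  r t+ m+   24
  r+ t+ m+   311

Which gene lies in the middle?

m

The two most frequent reciprocal classes, r+ t+ m+ and r t m, are the parental types, so the F1 was r+ t+ m+ / r t m.
The two rarest classes, r+ t+ m and r t m+, are the double crossovers. Comparing them with the parentals, only the m allele has switched, so m is the middle locus and the order is r – m – t.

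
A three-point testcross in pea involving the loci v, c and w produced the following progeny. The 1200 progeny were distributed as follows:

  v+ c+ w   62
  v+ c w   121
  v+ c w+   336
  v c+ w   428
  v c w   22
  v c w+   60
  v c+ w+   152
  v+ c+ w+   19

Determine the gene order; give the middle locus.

c

The two most frequent reciprocal classes, v+ c w+ and v c+ w, are the parental types, so the F1 was v+ c w+ / v c+ w.
The two rarest classes, v+ c+ w+ and v c w, are the double crossovers. Comparing them with the parentals, only the c allele has switched, so c is the middle locus and the order is v – c – w.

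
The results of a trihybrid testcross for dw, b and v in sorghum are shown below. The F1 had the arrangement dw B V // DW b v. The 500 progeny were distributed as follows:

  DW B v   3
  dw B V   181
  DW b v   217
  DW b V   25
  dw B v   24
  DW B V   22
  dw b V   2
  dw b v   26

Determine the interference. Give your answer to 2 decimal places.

0.13

The two rarest classes, dw b V and DW B v, are the double crossovers. Comparing them with the parentals, only the b allele has switched, so b is the middle locus and the order is dw – b – v.
dw–b: (48 + 5)/500 = 0.1060; b–v: (49 + 5)/500 = 0.1080.
Expected DCO frequency = 0.1060 × 0.1080 ≈ 0.01145; observed = 5/500 ≈ 0.01000.
Coefficient of coincidence = 0.01000/0.01145 ≈ 0.87; interference = 1 − 0.87 = 0.13.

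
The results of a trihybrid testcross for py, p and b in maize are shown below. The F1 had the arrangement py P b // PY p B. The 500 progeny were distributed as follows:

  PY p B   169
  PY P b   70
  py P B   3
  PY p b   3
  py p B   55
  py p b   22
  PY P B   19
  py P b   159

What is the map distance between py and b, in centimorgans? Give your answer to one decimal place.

The two rarest classes, py P B and PY p b, are the double crossovers. Comparing them with the parentals, only the b allele has switched, so b is the middle locus and the order is py – b – p.
Crossovers in the py–b interval produce the single-crossover classes PY P b and py p B (70 + 55 = 125) plus the double crossovers (6).
RF(py–b) = (125 + 6) / 500 = 131/500 = 0.2620 → 26.2 centimorgans.

26.2 centimorgans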